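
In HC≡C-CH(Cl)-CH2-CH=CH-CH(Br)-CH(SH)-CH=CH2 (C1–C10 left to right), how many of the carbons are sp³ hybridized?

C1: sp
C2: sp
C3: sp3 ✓
C4: sp3 ✓
C5: sp2
C6: sp2
C7: sp3 ✓
C8: sp3 ✓
C9: sp2
C10: sp2
C3, C4, C7, C8 → 4 sp3 carbons.

4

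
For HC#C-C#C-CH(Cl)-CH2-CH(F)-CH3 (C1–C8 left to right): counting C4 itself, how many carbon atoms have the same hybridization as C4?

C4 is sp (two π bonds).
C1: sp ✓
C2: sp ✓
C3: sp ✓
C4: sp ✓
C5: sp3
C6: sp3
C7: sp3
C8: sp3
4 carbons are sp.

4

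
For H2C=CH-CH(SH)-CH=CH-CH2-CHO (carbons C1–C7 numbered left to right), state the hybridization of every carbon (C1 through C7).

C1 sp2, C2 sp2, C3 sp3, C4 sp2, C5 sp2, C6 sp3, C7 sp2

C1 carries 3 σ bonds, plus one π bond, giving a steric number of 3, so it is sp2.
C2 is sp2: 3 σ bonds, plus one π bond, 3 electron-density regions.
C3 carries 4 σ bonds, giving a steric number of 4, so it is sp3.
C4: 3 σ bonds, plus one π bond — 3 electron domains, sp2.
C5 (3 σ bonds, plus one π bond) has steric number 3: sp2.
C6 carries 4 σ bonds, giving a steric number of 4, so it is sp3.
C7 (3 σ bonds, plus one π bond) has steric number 3: sp2.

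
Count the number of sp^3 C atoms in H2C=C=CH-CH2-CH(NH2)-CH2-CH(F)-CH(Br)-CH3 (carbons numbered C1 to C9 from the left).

6

C1: sp2
C2: sp
C3: sp2
C4: sp3 ✓
C5: sp3 ✓
C6: sp3 ✓
C7: sp3 ✓
C8: sp3 ✓
C9: sp3 ✓
C4, C5, C6, C7, C8, C9 → 6 sp3 carbons.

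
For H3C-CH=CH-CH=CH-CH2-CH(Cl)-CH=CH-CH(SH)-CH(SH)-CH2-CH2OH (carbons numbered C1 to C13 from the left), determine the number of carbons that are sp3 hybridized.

7

C1: sp3 ✓
C2: sp2
C3: sp2
C4: sp2
C5: sp2
C6: sp3 ✓
C7: sp3 ✓
C8: sp2
C9: sp2
C10: sp3 ✓
C11: sp3 ✓
C12: sp3 ✓
C13: sp3 ✓
C1, C6, C7, C10, C11, C12, C13 → 7 sp3 carbons.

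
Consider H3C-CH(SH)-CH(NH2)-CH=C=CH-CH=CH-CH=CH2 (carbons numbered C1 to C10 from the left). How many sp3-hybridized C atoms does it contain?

3

C1: sp3 ✓
C2: sp3 ✓
C3: sp3 ✓
C4: sp2
C5: sp
C6: sp2
C7: sp2
C8: sp2
C9: sp2
C10: sp2
C1, C2, C3 → 3 sp3 carbons.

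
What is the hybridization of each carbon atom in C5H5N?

sp^2

Each carbon atom: 3 σ bonds, plus one π bond; 3 regions of electron density → sp2.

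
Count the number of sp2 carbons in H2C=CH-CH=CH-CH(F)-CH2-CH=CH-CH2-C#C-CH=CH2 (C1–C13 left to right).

C1: sp2 ✓
C2: sp2 ✓
C3: sp2 ✓
C4: sp2 ✓
C5: sp3
C6: sp3
C7: sp2 ✓
C8: sp2 ✓
C9: sp3
C10: sp
C11: sp
C12: sp2 ✓
C13: sp2 ✓
C1, C2, C3, C4, C7, C8, C12, C13 → 8 sp2 carbons.

8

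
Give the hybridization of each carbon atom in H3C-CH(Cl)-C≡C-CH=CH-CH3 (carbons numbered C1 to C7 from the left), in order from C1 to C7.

C1 sp3, C2 sp3, C3 sp, C4 sp, C5 sp2, C6 sp2, C7 sp3

C1 (4 σ bonds) has steric number 4: sp3.
C2 carries 4 σ bonds, giving a steric number of 4, so it is sp3.
C3: 2 σ bonds, plus two π bonds — 2 electron domains, sp.
C4 carries 2 σ bonds, plus two π bonds, giving a steric number of 2, so it is sp.
C5: 3 σ bonds, plus one π bond — 3 electron domains, sp2.
C6 is sp2: 3 σ bonds, plus one π bond, 3 electron-density regions.
C7 (4 σ bonds) has steric number 4: sp3.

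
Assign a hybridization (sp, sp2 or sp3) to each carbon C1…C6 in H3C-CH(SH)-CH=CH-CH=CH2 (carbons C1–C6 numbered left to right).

C1 has 4 σ bonds: steric number 4 → sp3.
C2: 4 σ bonds — 4 electron domains, sp3.
C3: 3 σ bonds, plus one π bond — 3 electron domains, sp2.
C4 (3 σ bonds, plus one π bond) has steric number 3: sp2.
C5: 3 σ bonds, plus one π bond — 3 electron domains, sp2.
C6: 3 σ bonds, plus one π bond — 3 electron domains, sp2.

C1 sp3, C2 sp3, C3 sp2, C4 sp2, C5 sp2, C6 sp2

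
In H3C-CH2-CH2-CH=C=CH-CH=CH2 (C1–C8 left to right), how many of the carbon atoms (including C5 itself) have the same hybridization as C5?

1

C5 is sp (two π bonds).
C1: sp3
C2: sp3
C3: sp3
C4: sp2
C5: sp ✓
C6: sp2
C7: sp2
C8: sp2
1 carbon is sp.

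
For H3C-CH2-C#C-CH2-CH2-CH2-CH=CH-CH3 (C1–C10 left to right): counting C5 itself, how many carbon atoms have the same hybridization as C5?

6

C5 is sp3 (only σ bonds).
C1: sp3 ✓
C2: sp3 ✓
C3: sp
C4: sp
C5: sp3 ✓
C6: sp3 ✓
C7: sp3 ✓
C8: sp2
C9: sp2
C10: sp3 ✓
6 carbons are sp3.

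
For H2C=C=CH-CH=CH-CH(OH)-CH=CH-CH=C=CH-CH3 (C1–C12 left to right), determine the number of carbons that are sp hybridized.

C1: sp2
C2: sp ✓
C3: sp2
C4: sp2
C5: sp2
C6: sp3
C7: sp2
C8: sp2
C9: sp2
C10: sp ✓
C11: sp2
C12: sp3
C2, C10 → 2 sp carbons.

2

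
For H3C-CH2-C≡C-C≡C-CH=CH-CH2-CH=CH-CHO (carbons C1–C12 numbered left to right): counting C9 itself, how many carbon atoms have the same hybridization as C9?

C9 is sp3 (only σ bonds).
C1: sp3 ✓
C2: sp3 ✓
C3: sp
C4: sp
C5: sp
C6: sp
C7: sp2
C8: sp2
C9: sp3 ✓
C10: sp2
C11: sp2
C12: sp2
3 carbons are sp3.

3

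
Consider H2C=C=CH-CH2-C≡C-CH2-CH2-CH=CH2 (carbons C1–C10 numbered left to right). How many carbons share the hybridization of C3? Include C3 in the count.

4

C3 is sp2 (one π bond).
C1: sp2 ✓
C2: sp
C3: sp2 ✓
C4: sp3
C5: sp
C6: sp
C7: sp3
C8: sp3
C9: sp2 ✓
C10: sp2 ✓
4 carbons are sp2.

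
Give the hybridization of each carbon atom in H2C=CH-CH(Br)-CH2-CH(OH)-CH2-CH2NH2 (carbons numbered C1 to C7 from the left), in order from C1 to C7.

C1 sp2, C2 sp2, C3 sp3, C4 sp3, C5 sp3, C6 sp3, C7 sp3

C1 (3 σ bonds, plus one π bond) has steric number 3: sp2.
C2: 3 σ bonds, plus one π bond — 3 electron domains, sp2.
C3 — 4 σ bonds. Steric number 4, so sp3.
C4 is sp3: 4 σ bonds, 4 electron-density regions.
C5: 4 σ bonds — 4 electron domains, sp3.
C6: 4 σ bonds — 4 electron domains, sp3.
C7 — 4 σ bonds. Steric number 4, so sp3.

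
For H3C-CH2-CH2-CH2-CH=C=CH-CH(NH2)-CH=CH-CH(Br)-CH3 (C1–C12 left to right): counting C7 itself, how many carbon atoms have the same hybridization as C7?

4

C7 is sp2 (one π bond).
C1: sp3
C2: sp3
C3: sp3
C4: sp3
C5: sp2 ✓
C6: sp
C7: sp2 ✓
C8: sp3
C9: sp2 ✓
C10: sp2 ✓
C11: sp3
C12: sp3
4 carbons are sp2.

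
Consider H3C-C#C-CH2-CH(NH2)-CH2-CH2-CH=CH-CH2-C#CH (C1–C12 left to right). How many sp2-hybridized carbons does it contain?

C1: sp3
C2: sp
C3: sp
C4: sp3
C5: sp3
C6: sp3
C7: sp3
C8: sp2 ✓
C9: sp2 ✓
C10: sp3
C11: sp
C12: sp
C8, C9 → 2 sp2 carbons.

2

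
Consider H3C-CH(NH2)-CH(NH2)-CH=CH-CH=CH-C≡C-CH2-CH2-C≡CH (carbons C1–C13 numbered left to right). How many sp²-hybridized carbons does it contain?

4

C1: sp3
C2: sp3
C3: sp3
C4: sp2 ✓
C5: sp2 ✓
C6: sp2 ✓
C7: sp2 ✓
C8: sp
C9: sp
C10: sp3
C11: sp3
C12: sp
C13: sp
C4, C5, C6, C7 → 4 sp2 carbons.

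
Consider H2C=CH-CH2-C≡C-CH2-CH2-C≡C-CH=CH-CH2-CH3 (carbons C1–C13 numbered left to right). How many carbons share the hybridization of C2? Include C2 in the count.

C2 is sp2 (one π bond).
C1: sp2 ✓
C2: sp2 ✓
C3: sp3
C4: sp
C5: sp
C6: sp3
C7: sp3
C8: sp
C9: sp
C10: sp2 ✓
C11: sp2 ✓
C12: sp3
C13: sp3
4 carbons are sp2.

4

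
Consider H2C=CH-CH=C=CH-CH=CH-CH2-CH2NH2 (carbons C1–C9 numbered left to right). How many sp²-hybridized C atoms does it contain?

C1: sp2 ✓
C2: sp2 ✓
C3: sp2 ✓
C4: sp
C5: sp2 ✓
C6: sp2 ✓
C7: sp2 ✓
C8: sp3
C9: sp3
C1, C2, C3, C5, C6, C7 → 6 sp2 carbons.

6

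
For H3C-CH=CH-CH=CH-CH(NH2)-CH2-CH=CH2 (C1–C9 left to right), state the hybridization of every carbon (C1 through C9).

C1 sp3, C2 sp2, C3 sp2, C4 sp2, C5 sp2, C6 sp3, C7 sp3, C8 sp2, C9 sp2

C1 is sp3: 4 σ bonds, 4 electron-density regions.
C2 — 3 σ bonds, plus one π bond. Steric number 3, so sp2.
C3 (3 σ bonds, plus one π bond) has steric number 3: sp2.
C4 (3 σ bonds, plus one π bond) has steric number 3: sp2.
C5 is sp2: 3 σ bonds, plus one π bond, 3 electron-density regions.
C6 — 4 σ bonds. Steric number 4, so sp3.
C7 — 4 σ bonds. Steric number 4, so sp3.
C8: 3 σ bonds, plus one π bond; 3 regions of electron density → sp2.
C9 carries 3 σ bonds, plus one π bond, giving a steric number of 3, so it is sp2.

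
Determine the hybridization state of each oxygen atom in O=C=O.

sp^2

One σ bond + two lone pairs = steric number 3 → sp2.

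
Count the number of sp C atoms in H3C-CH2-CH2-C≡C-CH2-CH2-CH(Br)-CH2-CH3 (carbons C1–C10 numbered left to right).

C1: sp3
C2: sp3
C3: sp3
C4: sp ✓
C5: sp ✓
C6: sp3
C7: sp3
C8: sp3
C9: sp3
C10: sp3
C4, C5 → 2 sp carbons.

2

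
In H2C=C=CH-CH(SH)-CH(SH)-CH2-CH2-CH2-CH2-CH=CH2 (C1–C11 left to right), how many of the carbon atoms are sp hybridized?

C1: sp2
C2: sp ✓
C3: sp2
C4: sp3
C5: sp3
C6: sp3
C7: sp3
C8: sp3
C9: sp3
C10: sp2
C11: sp2
C2 → 1 sp carbon.

1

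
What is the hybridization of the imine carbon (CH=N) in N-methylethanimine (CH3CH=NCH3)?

sp²

The imine carbon (CH=N) carries 3 σ bonds, plus one π bond, giving a steric number of 3, so it is sp2.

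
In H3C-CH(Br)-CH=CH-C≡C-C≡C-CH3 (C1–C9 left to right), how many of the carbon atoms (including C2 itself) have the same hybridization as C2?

C2 is sp3 (only σ bonds).
C1: sp3 ✓
C2: sp3 ✓
C3: sp2
C4: sp2
C5: sp
C6: sp
C7: sp
C8: sp
C9: sp3 ✓
3 carbons are sp3.

3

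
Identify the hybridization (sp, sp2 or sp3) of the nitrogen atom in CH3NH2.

Three σ bonds + one lone pair = steric number 4 → sp3.

sp^3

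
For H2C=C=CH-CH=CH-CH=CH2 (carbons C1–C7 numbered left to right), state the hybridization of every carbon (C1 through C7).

C1 carries 3 σ bonds, plus one π bond, giving a steric number of 3, so it is sp2.
C2 is sp: 2 σ bonds, plus two π bonds, 2 electron-density regions.
C3 (3 σ bonds, plus one π bond) has steric number 3: sp2.
C4 is sp2: 3 σ bonds, plus one π bond, 3 electron-density regions.
C5 — 3 σ bonds, plus one π bond. Steric number 3, so sp2.
C6 has 3 σ bonds, plus one π bond: steric number 3 → sp2.
C7 is sp2: 3 σ bonds, plus one π bond, 3 electron-density regions.

C1 sp2, C2 sp, C3 sp2, C4 sp2, C5 sp2, C6 sp2, C7 sp2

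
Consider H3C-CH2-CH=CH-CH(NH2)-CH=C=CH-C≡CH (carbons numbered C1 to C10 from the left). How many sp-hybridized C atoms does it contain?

3

C1: sp3
C2: sp3
C3: sp2
C4: sp2
C5: sp3
C6: sp2
C7: sp ✓
C8: sp2
C9: sp ✓
C10: sp ✓
C7, C9, C10 → 3 sp carbons.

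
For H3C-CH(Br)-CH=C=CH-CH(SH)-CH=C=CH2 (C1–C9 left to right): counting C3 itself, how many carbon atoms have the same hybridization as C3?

C3 is sp2 (one π bond).
C1: sp3
C2: sp3
C3: sp2 ✓
C4: sp
C5: sp2 ✓
C6: sp3
C7: sp2 ✓
C8: sp
C9: sp2 ✓
4 carbons are sp2.

4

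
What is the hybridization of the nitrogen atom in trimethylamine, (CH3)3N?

sp³

The nitrogen atom is sp3: 3 σ bonds and 1 lone pair, 4 electron-density regions.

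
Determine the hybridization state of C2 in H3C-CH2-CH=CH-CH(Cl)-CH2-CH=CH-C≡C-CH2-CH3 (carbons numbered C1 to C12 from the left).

C2: 4 σ bonds; 4 regions of electron density → sp3.

sp³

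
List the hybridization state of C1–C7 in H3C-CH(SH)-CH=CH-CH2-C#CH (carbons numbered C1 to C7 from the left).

C1 sp3, C2 sp3, C3 sp2, C4 sp2, C5 sp3, C6 sp, C7 sp

C1 carries 4 σ bonds, giving a steric number of 4, so it is sp3.
C2 is sp3: 4 σ bonds, 4 electron-density regions.
C3 is sp2: 3 σ bonds, plus one π bond, 3 electron-density regions.
C4 is sp2: 3 σ bonds, plus one π bond, 3 electron-density regions.
C5: 4 σ bonds; 4 regions of electron density → sp3.
C6: 2 σ bonds, plus two π bonds; 2 regions of electron density → sp.
C7: 2 σ bonds, plus two π bonds — 2 electron domains, sp.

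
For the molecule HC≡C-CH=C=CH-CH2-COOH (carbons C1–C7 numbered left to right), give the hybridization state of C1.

sp

C1 is sp: 2 σ bonds, plus two π bonds, 2 electron-density regions.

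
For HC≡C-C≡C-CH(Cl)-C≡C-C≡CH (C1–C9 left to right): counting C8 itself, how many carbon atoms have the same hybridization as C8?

C8 is sp (two π bonds).
C1: sp ✓
C2: sp ✓
C3: sp ✓
C4: sp ✓
C5: sp3
C6: sp ✓
C7: sp ✓
C8: sp ✓
C9: sp ✓
8 carbons are sp.

8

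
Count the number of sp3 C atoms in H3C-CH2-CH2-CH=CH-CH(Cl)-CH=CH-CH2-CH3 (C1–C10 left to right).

6

C1: sp3 ✓
C2: sp3 ✓
C3: sp3 ✓
C4: sp2
C5: sp2
C6: sp3 ✓
C7: sp2
C8: sp2
C9: sp3 ✓
C10: sp3 ✓
C1, C2, C3, C6, C9, C10 → 6 sp3 carbons.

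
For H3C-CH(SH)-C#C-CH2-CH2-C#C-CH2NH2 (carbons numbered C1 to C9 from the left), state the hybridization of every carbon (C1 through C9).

C1 sp3, C2 sp3, C3 sp, C4 sp, C5 sp3, C6 sp3, C7 sp, C8 sp, C9 sp3

C1 has 4 σ bonds: steric number 4 → sp3.
C2 is sp3: 4 σ bonds, 4 electron-density regions.
C3 carries 2 σ bonds, plus two π bonds, giving a steric number of 2, so it is sp.
C4 is sp: 2 σ bonds, plus two π bonds, 2 electron-density regions.
C5: 4 σ bonds — 4 electron domains, sp3.
C6: 4 σ bonds; 4 regions of electron density → sp3.
C7 is sp: 2 σ bonds, plus two π bonds, 2 electron-density regions.
C8 — 2 σ bonds, plus two π bonds. Steric number 2, so sp.
C9 — 4 σ bonds. Steric number 4, so sp3.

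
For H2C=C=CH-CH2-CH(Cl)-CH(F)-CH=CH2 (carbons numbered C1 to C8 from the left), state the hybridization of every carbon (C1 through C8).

C1 sp2, C2 sp, C3 sp2, C4 sp3, C5 sp3, C6 sp3, C7 sp2, C8 sp2

C1: 3 σ bonds, plus one π bond; 3 regions of electron density → sp2.
C2: 2 σ bonds, plus two π bonds — 2 electron domains, sp.
C3 has 3 σ bonds, plus one π bond: steric number 3 → sp2.
C4: 4 σ bonds — 4 electron domains, sp3.
C5 is sp3: 4 σ bonds, 4 electron-density regions.
C6 has 4 σ bonds: steric number 4 → sp3.
C7 — 3 σ bonds, plus one π bond. Steric number 3, so sp2.
C8: 3 σ bonds, plus one π bond — 3 electron domains, sp2.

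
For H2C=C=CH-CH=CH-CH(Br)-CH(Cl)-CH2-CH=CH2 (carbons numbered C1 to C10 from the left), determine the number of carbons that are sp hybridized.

C1: sp2
C2: sp ✓
C3: sp2
C4: sp2
C5: sp2
C6: sp3
C7: sp3
C8: sp3
C9: sp2
C10: sp2
C2 → 1 sp carbon.

1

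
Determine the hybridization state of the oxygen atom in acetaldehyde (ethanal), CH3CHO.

The oxygen atom: 1 σ bond and 2 lone pairs, plus one π bond; 3 regions of electron density → sp2.

sp2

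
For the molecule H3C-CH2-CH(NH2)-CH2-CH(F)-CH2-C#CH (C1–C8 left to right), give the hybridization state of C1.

C1 is sp3: 4 σ bonds, 4 electron-density regions.

sp^3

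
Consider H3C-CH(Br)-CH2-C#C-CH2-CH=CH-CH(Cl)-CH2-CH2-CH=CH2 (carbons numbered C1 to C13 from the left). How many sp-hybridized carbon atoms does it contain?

C1: sp3
C2: sp3
C3: sp3
C4: sp ✓
C5: sp ✓
C6: sp3
C7: sp2
C8: sp2
C9: sp3
C10: sp3
C11: sp3
C12: sp2
C13: sp2
C4, C5 → 2 sp carbons.

2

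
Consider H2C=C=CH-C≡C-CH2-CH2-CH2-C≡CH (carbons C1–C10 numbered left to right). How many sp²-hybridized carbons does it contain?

2

C1: sp2 ✓
C2: sp
C3: sp2 ✓
C4: sp
C5: sp
C6: sp3
C7: sp3
C8: sp3
C9: sp
C10: sp
C1, C3 → 2 sp2 carbons.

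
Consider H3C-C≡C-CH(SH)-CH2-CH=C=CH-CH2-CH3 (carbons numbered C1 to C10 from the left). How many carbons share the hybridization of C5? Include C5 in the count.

C5 is sp3 (only σ bonds).
C1: sp3 ✓
C2: sp
C3: sp
C4: sp3 ✓
C5: sp3 ✓
C6: sp2
C7: sp
C8: sp2
C9: sp3 ✓
C10: sp3 ✓
5 carbons are sp3.

5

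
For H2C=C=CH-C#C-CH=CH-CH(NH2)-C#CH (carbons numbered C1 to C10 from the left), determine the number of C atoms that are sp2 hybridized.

C1: sp2 ✓
C2: sp
C3: sp2 ✓
C4: sp
C5: sp
C6: sp2 ✓
C7: sp2 ✓
C8: sp3
C9: sp
C10: sp
C1, C3, C6, C7 → 4 sp2 carbons.

4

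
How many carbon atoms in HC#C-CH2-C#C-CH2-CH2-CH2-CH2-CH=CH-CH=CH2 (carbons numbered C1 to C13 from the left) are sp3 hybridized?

C1: sp
C2: sp
C3: sp3 ✓
C4: sp
C5: sp
C6: sp3 ✓
C7: sp3 ✓
C8: sp3 ✓
C9: sp3 ✓
C10: sp2
C11: sp2
C12: sp2
C13: sp2
C3, C6, C7, C8, C9 → 5 sp3 carbons.

5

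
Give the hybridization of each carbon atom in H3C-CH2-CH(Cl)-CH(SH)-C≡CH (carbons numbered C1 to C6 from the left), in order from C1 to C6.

C1 sp3, C2 sp3, C3 sp3, C4 sp3, C5 sp, C6 sp

C1: 4 σ bonds; 4 regions of electron density → sp3.
C2 (4 σ bonds) has steric number 4: sp3.
C3 has 4 σ bonds: steric number 4 → sp3.
C4: 4 σ bonds — 4 electron domains, sp3.
C5: 2 σ bonds, plus two π bonds; 2 regions of electron density → sp.
C6 — 2 σ bonds, plus two π bonds. Steric number 2, so sp.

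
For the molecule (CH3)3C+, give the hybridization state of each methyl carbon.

sp3

Each methyl carbon (4 σ bonds) has steric number 4: sp3.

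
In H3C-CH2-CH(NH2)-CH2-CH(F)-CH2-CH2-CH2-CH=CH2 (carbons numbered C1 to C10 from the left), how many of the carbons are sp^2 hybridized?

C1: sp3
C2: sp3
C3: sp3
C4: sp3
C5: sp3
C6: sp3
C7: sp3
C8: sp3
C9: sp2 ✓
C10: sp2 ✓
C9, C10 → 2 sp2 carbons.

2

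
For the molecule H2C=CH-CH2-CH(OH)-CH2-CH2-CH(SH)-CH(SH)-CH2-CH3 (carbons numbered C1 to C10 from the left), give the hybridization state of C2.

C2: 3 σ bonds, plus one π bond; 3 regions of electron density → sp2.

sp2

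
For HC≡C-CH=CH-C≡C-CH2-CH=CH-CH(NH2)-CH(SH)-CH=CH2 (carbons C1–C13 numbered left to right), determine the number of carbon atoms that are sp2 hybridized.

6

C1: sp
C2: sp
C3: sp2 ✓
C4: sp2 ✓
C5: sp
C6: sp
C7: sp3
C8: sp2 ✓
C9: sp2 ✓
C10: sp3
C11: sp3
C12: sp2 ✓
C13: sp2 ✓
C3, C4, C8, C9, C12, C13 → 6 sp2 carbons.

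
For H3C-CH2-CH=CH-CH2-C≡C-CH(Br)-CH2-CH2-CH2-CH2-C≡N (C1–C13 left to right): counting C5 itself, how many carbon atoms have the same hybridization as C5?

C5 is sp3 (only σ bonds).
C1: sp3 ✓
C2: sp3 ✓
C3: sp2
C4: sp2
C5: sp3 ✓
C6: sp
C7: sp
C8: sp3 ✓
C9: sp3 ✓
C10: sp3 ✓
C11: sp3 ✓
C12: sp3 ✓
C13: sp
8 carbons are sp3.

8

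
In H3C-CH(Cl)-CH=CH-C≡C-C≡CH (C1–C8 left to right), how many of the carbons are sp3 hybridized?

C1: sp3 ✓
C2: sp3 ✓
C3: sp2
C4: sp2
C5: sp
C6: sp
C7: sp
C8: sp
C1, C2 → 2 sp3 carbons.

2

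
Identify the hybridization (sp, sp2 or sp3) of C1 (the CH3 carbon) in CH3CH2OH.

sp³

C1 (the CH3 carbon): 4 σ bonds — 4 electron domains, sp3.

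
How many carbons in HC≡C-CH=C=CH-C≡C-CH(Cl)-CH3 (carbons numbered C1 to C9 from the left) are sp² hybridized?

C1: sp
C2: sp
C3: sp2 ✓
C4: sp
C5: sp2 ✓
C6: sp
C7: sp
C8: sp3
C9: sp3
C3, C5 → 2 sp2 carbons.

2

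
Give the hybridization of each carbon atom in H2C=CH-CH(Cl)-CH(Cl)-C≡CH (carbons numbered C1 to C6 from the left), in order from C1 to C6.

C1 is sp2: 3 σ bonds, plus one π bond, 3 electron-density regions.
C2 is sp2: 3 σ bonds, plus one π bond, 3 electron-density regions.
C3: 4 σ bonds; 4 regions of electron density → sp3.
C4 is sp3: 4 σ bonds, 4 electron-density regions.
C5 — 2 σ bonds, plus two π bonds. Steric number 2, so sp.
C6: 2 σ bonds, plus two π bonds; 2 regions of electron density → sp.

C1 sp2, C2 sp2, C3 sp3, C4 sp3, C5 sp, C6 sp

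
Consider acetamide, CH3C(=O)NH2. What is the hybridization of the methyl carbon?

sp^3

The methyl carbon is sp3: 4 σ bonds, 4 electron-density regions.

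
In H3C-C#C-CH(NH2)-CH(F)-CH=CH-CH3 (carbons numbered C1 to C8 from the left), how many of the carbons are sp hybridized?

2

C1: sp3
C2: sp ✓
C3: sp ✓
C4: sp3
C5: sp3
C6: sp2
C7: sp2
C8: sp3
C2, C3 → 2 sp carbons.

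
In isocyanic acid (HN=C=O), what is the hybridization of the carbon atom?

The carbon atom — 2 σ bonds, plus two π bonds. Steric number 2, so sp.

sp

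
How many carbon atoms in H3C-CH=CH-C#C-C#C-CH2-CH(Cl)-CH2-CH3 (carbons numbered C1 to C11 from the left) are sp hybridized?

4

C1: sp3
C2: sp2
C3: sp2
C4: sp ✓
C5: sp ✓
C6: sp ✓
C7: sp ✓
C8: sp3
C9: sp3
C10: sp3
C11: sp3
C4, C5, C6, C7 → 4 sp carbons.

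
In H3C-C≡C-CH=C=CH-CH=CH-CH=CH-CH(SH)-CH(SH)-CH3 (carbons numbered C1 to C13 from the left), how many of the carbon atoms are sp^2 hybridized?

6

C1: sp3
C2: sp
C3: sp
C4: sp2 ✓
C5: sp
C6: sp2 ✓
C7: sp2 ✓
C8: sp2 ✓
C9: sp2 ✓
C10: sp2 ✓
C11: sp3
C12: sp3
C13: sp3
C4, C6, C7, C8, C9, C10 → 6 sp2 carbons.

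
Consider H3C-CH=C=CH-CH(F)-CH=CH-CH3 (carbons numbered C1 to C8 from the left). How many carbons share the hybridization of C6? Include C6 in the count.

4

C6 is sp2 (one π bond).
C1: sp3
C2: sp2 ✓
C3: sp
C4: sp2 ✓
C5: sp3
C6: sp2 ✓
C7: sp2 ✓
C8: sp3
4 carbons are sp2.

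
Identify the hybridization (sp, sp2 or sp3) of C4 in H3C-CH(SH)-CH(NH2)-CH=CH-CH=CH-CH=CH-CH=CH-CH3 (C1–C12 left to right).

C4: 3 σ bonds, plus one π bond — 3 electron domains, sp2.

sp²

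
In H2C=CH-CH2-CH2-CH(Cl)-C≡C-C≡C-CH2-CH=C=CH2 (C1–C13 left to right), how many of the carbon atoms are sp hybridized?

5

C1: sp2
C2: sp2
C3: sp3
C4: sp3
C5: sp3
C6: sp ✓
C7: sp ✓
C8: sp ✓
C9: sp ✓
C10: sp3
C11: sp2
C12: sp ✓
C13: sp2
C6, C7, C8, C9, C12 → 5 sp carbons.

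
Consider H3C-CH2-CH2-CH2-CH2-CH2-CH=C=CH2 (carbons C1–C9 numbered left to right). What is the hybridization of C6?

C6 is sp3: 4 σ bonds, 4 electron-density regions.

sp³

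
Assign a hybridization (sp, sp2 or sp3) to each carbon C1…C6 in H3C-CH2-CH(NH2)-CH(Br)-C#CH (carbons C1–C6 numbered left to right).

C1 sp3, C2 sp3, C3 sp3, C4 sp3, C5 sp, C6 sp

C1 is sp3: 4 σ bonds, 4 electron-density regions.
C2 carries 4 σ bonds, giving a steric number of 4, so it is sp3.
C3 (4 σ bonds) has steric number 4: sp3.
C4 — 4 σ bonds. Steric number 4, so sp3.
C5 has 2 σ bonds, plus two π bonds: steric number 2 → sp.
C6 has 2 σ bonds, plus two π bonds: steric number 2 → sp.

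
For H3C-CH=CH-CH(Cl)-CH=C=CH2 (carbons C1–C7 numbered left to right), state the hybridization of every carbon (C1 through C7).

C1 sp3, C2 sp2, C3 sp2, C4 sp3, C5 sp2, C6 sp, C7 sp2

C1 carries 4 σ bonds, giving a steric number of 4, so it is sp3.
C2: 3 σ bonds, plus one π bond — 3 electron domains, sp2.
C3 — 3 σ bonds, plus one π bond. Steric number 3, so sp2.
C4: 4 σ bonds; 4 regions of electron density → sp3.
C5 has 3 σ bonds, plus one π bond: steric number 3 → sp2.
C6: 2 σ bonds, plus two π bonds; 2 regions of electron density → sp.
C7 carries 3 σ bonds, plus one π bond, giving a steric number of 3, so it is sp2.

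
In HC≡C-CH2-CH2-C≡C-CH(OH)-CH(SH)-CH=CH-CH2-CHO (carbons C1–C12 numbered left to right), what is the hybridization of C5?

sp

C5 is sp: 2 σ bonds, plus two π bonds, 2 electron-density regions.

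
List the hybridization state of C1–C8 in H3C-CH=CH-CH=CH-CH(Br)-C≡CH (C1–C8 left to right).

C1 sp3, C2 sp2, C3 sp2, C4 sp2, C5 sp2, C6 sp3, C7 sp, C8 sp

C1 (4 σ bonds) has steric number 4: sp3.
C2: 3 σ bonds, plus one π bond — 3 electron domains, sp2.
C3 has 3 σ bonds, plus one π bond: steric number 3 → sp2.
C4 (3 σ bonds, plus one π bond) has steric number 3: sp2.
C5 (3 σ bonds, plus one π bond) has steric number 3: sp2.
C6: 4 σ bonds — 4 electron domains, sp3.
C7 carries 2 σ bonds, plus two π bonds, giving a steric number of 2, so it is sp.
C8 — 2 σ bonds, plus two π bonds. Steric number 2, so sp.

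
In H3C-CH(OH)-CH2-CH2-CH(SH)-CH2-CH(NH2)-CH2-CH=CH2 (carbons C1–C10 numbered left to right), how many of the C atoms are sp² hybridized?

C1: sp3
C2: sp3
C3: sp3
C4: sp3
C5: sp3
C6: sp3
C7: sp3
C8: sp3
C9: sp2 ✓
C10: sp2 ✓
C9, C10 → 2 sp2 carbons.

2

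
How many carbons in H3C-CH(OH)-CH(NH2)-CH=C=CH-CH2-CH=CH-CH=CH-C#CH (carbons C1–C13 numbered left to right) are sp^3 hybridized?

C1: sp3 ✓
C2: sp3 ✓
C3: sp3 ✓
C4: sp2
C5: sp
C6: sp2
C7: sp3 ✓
C8: sp2
C9: sp2
C10: sp2
C11: sp2
C12: sp
C13: sp
C1, C2, C3, C7 → 4 sp3 carbons.

4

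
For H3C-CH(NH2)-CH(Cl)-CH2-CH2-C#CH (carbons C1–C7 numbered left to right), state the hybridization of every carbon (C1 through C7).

C1 sp3, C2 sp3, C3 sp3, C4 sp3, C5 sp3, C6 sp, C7 sp

C1 is sp3: 4 σ bonds, 4 electron-density regions.
C2 — 4 σ bonds. Steric number 4, so sp3.
C3 — 4 σ bonds. Steric number 4, so sp3.
C4 — 4 σ bonds. Steric number 4, so sp3.
C5 — 4 σ bonds. Steric number 4, so sp3.
C6: 2 σ bonds, plus two π bonds; 2 regions of electron density → sp.
C7: 2 σ bonds, plus two π bonds — 2 electron domains, sp.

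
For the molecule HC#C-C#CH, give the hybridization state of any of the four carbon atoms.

Every carbon is part of a C≡C triple bond: two σ regions → sp.

sp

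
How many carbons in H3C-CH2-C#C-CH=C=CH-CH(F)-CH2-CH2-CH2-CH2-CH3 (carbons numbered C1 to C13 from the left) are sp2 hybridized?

C1: sp3
C2: sp3
C3: sp
C4: sp
C5: sp2 ✓
C6: sp
C7: sp2 ✓
C8: sp3
C9: sp3
C10: sp3
C11: sp3
C12: sp3
C13: sp3
C5, C7 → 2 sp2 carbons.

2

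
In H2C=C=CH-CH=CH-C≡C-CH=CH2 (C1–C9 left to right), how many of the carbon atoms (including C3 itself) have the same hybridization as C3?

C3 is sp2 (one π bond).
C1: sp2 ✓
C2: sp
C3: sp2 ✓
C4: sp2 ✓
C5: sp2 ✓
C6: sp
C7: sp
C8: sp2 ✓
C9: sp2 ✓
6 carbons are sp2.

6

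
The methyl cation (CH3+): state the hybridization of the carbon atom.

sp²

Three σ bonds to H, empty p orbital → sp2, trigonal planar.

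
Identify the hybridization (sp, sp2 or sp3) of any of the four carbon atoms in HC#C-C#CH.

Every carbon is part of a C≡C triple bond: two σ regions → sp.

sp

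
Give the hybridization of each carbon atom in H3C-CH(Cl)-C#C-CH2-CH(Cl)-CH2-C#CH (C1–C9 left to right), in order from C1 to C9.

C1 sp3, C2 sp3, C3 sp, C4 sp, C5 sp3, C6 sp3, C7 sp3, C8 sp, C9 sp

C1 carries 4 σ bonds, giving a steric number of 4, so it is sp3.
C2 has 4 σ bonds: steric number 4 → sp3.
C3 — 2 σ bonds, plus two π bonds. Steric number 2, so sp.
C4 is sp: 2 σ bonds, plus two π bonds, 2 electron-density regions.
C5 is sp3: 4 σ bonds, 4 electron-density regions.
C6 — 4 σ bonds. Steric number 4, so sp3.
C7 has 4 σ bonds: steric number 4 → sp3.
C8 has 2 σ bonds, plus two π bonds: steric number 2 → sp.
C9: 2 σ bonds, plus two π bonds — 2 electron domains, sp.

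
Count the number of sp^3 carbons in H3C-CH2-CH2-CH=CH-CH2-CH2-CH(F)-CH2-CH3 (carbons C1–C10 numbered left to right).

8

C1: sp3 ✓
C2: sp3 ✓
C3: sp3 ✓
C4: sp2
C5: sp2
C6: sp3 ✓
C7: sp3 ✓
C8: sp3 ✓
C9: sp3 ✓
C10: sp3 ✓
C1, C2, C3, C6, C7, C8, C9, C10 → 8 sp3 carbons.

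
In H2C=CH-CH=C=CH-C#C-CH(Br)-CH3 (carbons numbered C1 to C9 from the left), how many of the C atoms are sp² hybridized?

C1: sp2 ✓
C2: sp2 ✓
C3: sp2 ✓
C4: sp
C5: sp2 ✓
C6: sp
C7: sp
C8: sp3
C9: sp3
C1, C2, C3, C5 → 4 sp2 carbons.

4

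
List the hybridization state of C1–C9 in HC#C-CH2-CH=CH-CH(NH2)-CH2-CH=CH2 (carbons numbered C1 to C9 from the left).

C1 — 2 σ bonds, plus two π bonds. Steric number 2, so sp.
C2: 2 σ bonds, plus two π bonds; 2 regions of electron density → sp.
C3 has 4 σ bonds: steric number 4 → sp3.
C4: 3 σ bonds, plus one π bond; 3 regions of electron density → sp2.
C5 (3 σ bonds, plus one π bond) has steric number 3: sp2.
C6 — 4 σ bonds. Steric number 4, so sp3.
C7: 4 σ bonds; 4 regions of electron density → sp3.
C8 carries 3 σ bonds, plus one π bond, giving a steric number of 3, so it is sp2.
C9 — 3 σ bonds, plus one π bond. Steric number 3, so sp2.

C1 sp, C2 sp, C3 sp3, C4 sp2, C5 sp2, C6 sp3, C7 sp3, C8 sp2, C9 sp2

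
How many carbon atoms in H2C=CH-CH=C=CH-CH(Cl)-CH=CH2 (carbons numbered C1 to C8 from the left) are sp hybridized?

1

C1: sp2
C2: sp2
C3: sp2
C4: sp ✓
C5: sp2
C6: sp3
C7: sp2
C8: sp2
C4 → 1 sp carbon.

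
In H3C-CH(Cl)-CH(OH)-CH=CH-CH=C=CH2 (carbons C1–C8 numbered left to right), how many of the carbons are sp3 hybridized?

3

C1: sp3 ✓
C2: sp3 ✓
C3: sp3 ✓
C4: sp2
C5: sp2
C6: sp2
C7: sp
C8: sp2
C1, C2, C3 → 3 sp3 carbons.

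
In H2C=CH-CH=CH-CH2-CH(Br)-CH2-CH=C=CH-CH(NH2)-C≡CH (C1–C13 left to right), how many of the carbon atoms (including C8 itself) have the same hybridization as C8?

6

C8 is sp2 (one π bond).
C1: sp2 ✓
C2: sp2 ✓
C3: sp2 ✓
C4: sp2 ✓
C5: sp3
C6: sp3
C7: sp3
C8: sp2 ✓
C9: sp
C10: sp2 ✓
C11: sp3
C12: sp
C13: sp
6 carbons are sp2.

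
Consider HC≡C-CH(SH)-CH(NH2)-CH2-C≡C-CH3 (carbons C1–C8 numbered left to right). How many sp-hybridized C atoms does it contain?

C1: sp ✓
C2: sp ✓
C3: sp3
C4: sp3
C5: sp3
C6: sp ✓
C7: sp ✓
C8: sp3
C1, C2, C6, C7 → 4 sp carbons.

4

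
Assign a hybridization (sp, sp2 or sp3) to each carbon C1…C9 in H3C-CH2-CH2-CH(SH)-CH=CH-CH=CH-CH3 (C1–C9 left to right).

C1 is sp3: 4 σ bonds, 4 electron-density regions.
C2 (4 σ bonds) has steric number 4: sp3.
C3: 4 σ bonds; 4 regions of electron density → sp3.
C4 (4 σ bonds) has steric number 4: sp3.
C5 — 3 σ bonds, plus one π bond. Steric number 3, so sp2.
C6 is sp2: 3 σ bonds, plus one π bond, 3 electron-density regions.
C7: 3 σ bonds, plus one π bond; 3 regions of electron density → sp2.
C8 carries 3 σ bonds, plus one π bond, giving a steric number of 3, so it is sp2.
C9 — 4 σ bonds. Steric number 4, so sp3.

C1 sp3, C2 sp3, C3 sp3, C4 sp3, C5 sp2, C6 sp2, C7 sp2, C8 sp2, C9 sp3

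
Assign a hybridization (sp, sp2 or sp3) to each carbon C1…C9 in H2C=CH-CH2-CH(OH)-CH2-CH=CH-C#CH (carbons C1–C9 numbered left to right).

C1 sp2, C2 sp2, C3 sp3, C4 sp3, C5 sp3, C6 sp2, C7 sp2, C8 sp, C9 sp

C1 is sp2: 3 σ bonds, plus one π bond, 3 electron-density regions.
C2 (3 σ bonds, plus one π bond) has steric number 3: sp2.
C3 is sp3: 4 σ bonds, 4 electron-density regions.
C4 — 4 σ bonds. Steric number 4, so sp3.
C5 is sp3: 4 σ bonds, 4 electron-density regions.
C6 has 3 σ bonds, plus one π bond: steric number 3 → sp2.
C7 is sp2: 3 σ bonds, plus one π bond, 3 electron-density regions.
C8 (2 σ bonds, plus two π bonds) has steric number 2: sp.
C9 carries 2 σ bonds, plus two π bonds, giving a steric number of 2, so it is sp.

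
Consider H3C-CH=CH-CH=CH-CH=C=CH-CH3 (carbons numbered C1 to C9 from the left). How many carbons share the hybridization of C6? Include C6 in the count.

6

C6 is sp2 (one π bond).
C1: sp3
C2: sp2 ✓
C3: sp2 ✓
C4: sp2 ✓
C5: sp2 ✓
C6: sp2 ✓
C7: sp
C8: sp2 ✓
C9: sp3
6 carbons are sp2.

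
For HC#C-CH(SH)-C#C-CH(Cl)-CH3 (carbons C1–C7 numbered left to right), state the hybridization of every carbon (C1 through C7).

C1 sp, C2 sp, C3 sp3, C4 sp, C5 sp, C6 sp3, C7 sp3

C1 is sp: 2 σ bonds, plus two π bonds, 2 electron-density regions.
C2: 2 σ bonds, plus two π bonds; 2 regions of electron density → sp.
C3 has 4 σ bonds: steric number 4 → sp3.
C4 carries 2 σ bonds, plus two π bonds, giving a steric number of 2, so it is sp.
C5 has 2 σ bonds, plus two π bonds: steric number 2 → sp.
C6 (4 σ bonds) has steric number 4: sp3.
C7 — 4 σ bonds. Steric number 4, so sp3.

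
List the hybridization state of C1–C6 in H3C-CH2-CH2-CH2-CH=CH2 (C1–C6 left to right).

C1 — 4 σ bonds. Steric number 4, so sp3.
C2: 4 σ bonds; 4 regions of electron density → sp3.
C3: 4 σ bonds — 4 electron domains, sp3.
C4 — 4 σ bonds. Steric number 4, so sp3.
C5 has 3 σ bonds, plus one π bond: steric number 3 → sp2.
C6 carries 3 σ bonds, plus one π bond, giving a steric number of 3, so it is sp2.

C1 sp3, C2 sp3, C3 sp3, C4 sp3, C5 sp2, C6 sp2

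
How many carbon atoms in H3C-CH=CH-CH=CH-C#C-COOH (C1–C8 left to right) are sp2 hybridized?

5

C1: sp3
C2: sp2 ✓
C3: sp2 ✓
C4: sp2 ✓
C5: sp2 ✓
C6: sp
C7: sp
C8: sp2 ✓
C2, C3, C4, C5, C8 → 5 sp2 carbons.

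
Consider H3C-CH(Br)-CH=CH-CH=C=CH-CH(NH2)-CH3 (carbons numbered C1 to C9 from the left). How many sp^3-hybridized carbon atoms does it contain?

C1: sp3 ✓
C2: sp3 ✓
C3: sp2
C4: sp2
C5: sp2
C6: sp
C7: sp2
C8: sp3 ✓
C9: sp3 ✓
C1, C2, C8, C9 → 4 sp3 carbons.

4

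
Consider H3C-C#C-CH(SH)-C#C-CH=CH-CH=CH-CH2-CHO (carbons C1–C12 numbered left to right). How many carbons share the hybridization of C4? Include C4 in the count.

C4 is sp3 (only σ bonds).
C1: sp3 ✓
C2: sp
C3: sp
C4: sp3 ✓
C5: sp
C6: sp
C7: sp2
C8: sp2
C9: sp2
C10: sp2
C11: sp3 ✓
C12: sp2
3 carbons are sp3.

3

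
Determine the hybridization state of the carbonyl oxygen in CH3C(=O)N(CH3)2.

sp2

The carbonyl oxygen carries 1 σ bond and 2 lone pairs, plus one π bond, giving a steric number of 3, so it is sp2.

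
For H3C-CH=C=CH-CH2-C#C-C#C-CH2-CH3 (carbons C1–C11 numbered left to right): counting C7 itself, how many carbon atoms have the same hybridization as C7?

5

C7 is sp (two π bonds).
C1: sp3
C2: sp2
C3: sp ✓
C4: sp2
C5: sp3
C6: sp ✓
C7: sp ✓
C8: sp ✓
C9: sp ✓
C10: sp3
C11: sp3
5 carbons are sp.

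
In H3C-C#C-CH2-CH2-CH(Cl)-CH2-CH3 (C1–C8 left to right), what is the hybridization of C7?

C7 carries 4 σ bonds, giving a steric number of 4, so it is sp3.

sp^3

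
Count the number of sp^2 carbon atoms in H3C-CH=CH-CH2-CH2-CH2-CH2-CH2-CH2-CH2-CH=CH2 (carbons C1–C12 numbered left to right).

C1: sp3
C2: sp2 ✓
C3: sp2 ✓
C4: sp3
C5: sp3
C6: sp3
C7: sp3
C8: sp3
C9: sp3
C10: sp3
C11: sp2 ✓
C12: sp2 ✓
C2, C3, C11, C12 → 4 sp2 carbons.

4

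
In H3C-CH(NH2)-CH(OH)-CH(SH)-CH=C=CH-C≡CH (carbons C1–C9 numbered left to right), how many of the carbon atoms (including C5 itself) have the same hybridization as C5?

2

C5 is sp2 (one π bond).
C1: sp3
C2: sp3
C3: sp3
C4: sp3
C5: sp2 ✓
C6: sp
C7: sp2 ✓
C8: sp
C9: sp
2 carbons are sp2.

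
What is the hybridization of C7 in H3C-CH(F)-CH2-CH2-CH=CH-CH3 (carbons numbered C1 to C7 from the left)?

sp3

C7 — 4 σ bonds. Steric number 4, so sp3.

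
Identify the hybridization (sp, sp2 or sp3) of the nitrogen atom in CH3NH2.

sp³

Three σ bonds + one lone pair = steric number 4 → sp3.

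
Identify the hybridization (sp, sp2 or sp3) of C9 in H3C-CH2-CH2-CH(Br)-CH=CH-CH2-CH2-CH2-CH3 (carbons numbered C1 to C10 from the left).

C9 has 4 σ bonds: steric number 4 → sp3.

sp3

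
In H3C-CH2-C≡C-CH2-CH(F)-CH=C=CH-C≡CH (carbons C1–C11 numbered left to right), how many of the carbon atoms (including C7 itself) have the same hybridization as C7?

C7 is sp2 (one π bond).
C1: sp3
C2: sp3
C3: sp
C4: sp
C5: sp3
C6: sp3
C7: sp2 ✓
C8: sp
C9: sp2 ✓
C10: sp
C11: sp
2 carbons are sp2.

2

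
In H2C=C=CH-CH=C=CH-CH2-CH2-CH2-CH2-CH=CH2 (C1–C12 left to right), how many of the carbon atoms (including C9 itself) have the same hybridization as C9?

4

C9 is sp3 (only σ bonds).
C1: sp2
C2: sp
C3: sp2
C4: sp2
C5: sp
C6: sp2
C7: sp3 ✓
C8: sp3 ✓
C9: sp3 ✓
C10: sp3 ✓
C11: sp2
C12: sp2
4 carbons are sp3.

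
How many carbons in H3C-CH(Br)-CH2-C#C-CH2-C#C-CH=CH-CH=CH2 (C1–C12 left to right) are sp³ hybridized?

C1: sp3 ✓
C2: sp3 ✓
C3: sp3 ✓
C4: sp
C5: sp
C6: sp3 ✓
C7: sp
C8: sp
C9: sp2
C10: sp2
C11: sp2
C12: sp2
C1, C2, C3, C6 → 4 sp3 carbons.

4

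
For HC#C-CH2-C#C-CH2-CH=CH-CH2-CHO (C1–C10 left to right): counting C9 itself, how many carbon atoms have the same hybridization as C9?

C9 is sp3 (only σ bonds).
C1: sp
C2: sp
C3: sp3 ✓
C4: sp
C5: sp
C6: sp3 ✓
C7: sp2
C8: sp2
C9: sp3 ✓
C10: sp2
3 carbons are sp3.

3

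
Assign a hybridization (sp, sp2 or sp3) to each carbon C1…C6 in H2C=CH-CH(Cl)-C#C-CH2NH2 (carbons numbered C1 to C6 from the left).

C1: 3 σ bonds, plus one π bond; 3 regions of electron density → sp2.
C2: 3 σ bonds, plus one π bond; 3 regions of electron density → sp2.
C3 has 4 σ bonds: steric number 4 → sp3.
C4 (2 σ bonds, plus two π bonds) has steric number 2: sp.
C5: 2 σ bonds, plus two π bonds; 2 regions of electron density → sp.
C6 has 4 σ bonds: steric number 4 → sp3.

C1 sp2, C2 sp2, C3 sp3, C4 sp, C5 sp, C6 sp3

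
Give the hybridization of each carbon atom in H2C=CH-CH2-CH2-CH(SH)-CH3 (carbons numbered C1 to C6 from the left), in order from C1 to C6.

C1 is sp2: 3 σ bonds, plus one π bond, 3 electron-density regions.
C2 (3 σ bonds, plus one π bond) has steric number 3: sp2.
C3 (4 σ bonds) has steric number 4: sp3.
C4: 4 σ bonds — 4 electron domains, sp3.
C5 carries 4 σ bonds, giving a steric number of 4, so it is sp3.
C6 — 4 σ bonds. Steric number 4, so sp3.

C1 sp2, C2 sp2, C3 sp3, C4 sp3, C5 sp3, C6 sp3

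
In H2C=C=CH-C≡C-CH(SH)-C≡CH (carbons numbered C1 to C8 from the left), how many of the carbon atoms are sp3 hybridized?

1

C1: sp2
C2: sp
C3: sp2
C4: sp
C5: sp
C6: sp3 ✓
C7: sp
C8: sp
C6 → 1 sp3 carbon.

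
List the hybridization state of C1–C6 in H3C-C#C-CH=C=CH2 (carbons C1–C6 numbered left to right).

C1 sp3, C2 sp, C3 sp, C4 sp2, C5 sp, C6 sp2

C1 has 4 σ bonds: steric number 4 → sp3.
C2: 2 σ bonds, plus two π bonds; 2 regions of electron density → sp.
C3 has 2 σ bonds, plus two π bonds: steric number 2 → sp.
C4: 3 σ bonds, plus one π bond — 3 electron domains, sp2.
C5 has 2 σ bonds, plus two π bonds: steric number 2 → sp.
C6 carries 3 σ bonds, plus one π bond, giving a steric number of 3, so it is sp2.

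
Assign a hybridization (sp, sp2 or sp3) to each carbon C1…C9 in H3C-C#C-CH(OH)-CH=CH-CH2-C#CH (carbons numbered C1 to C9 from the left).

C1 sp3, C2 sp, C3 sp, C4 sp3, C5 sp2, C6 sp2, C7 sp3, C8 sp, C9 sp

C1: 4 σ bonds — 4 electron domains, sp3.
C2: 2 σ bonds, plus two π bonds; 2 regions of electron density → sp.
C3 is sp: 2 σ bonds, plus two π bonds, 2 electron-density regions.
C4 (4 σ bonds) has steric number 4: sp3.
C5: 3 σ bonds, plus one π bond — 3 electron domains, sp2.
C6 is sp2: 3 σ bonds, plus one π bond, 3 electron-density regions.
C7 (4 σ bonds) has steric number 4: sp3.
C8: 2 σ bonds, plus two π bonds — 2 electron domains, sp.
C9: 2 σ bonds, plus two π bonds — 2 electron domains, sp.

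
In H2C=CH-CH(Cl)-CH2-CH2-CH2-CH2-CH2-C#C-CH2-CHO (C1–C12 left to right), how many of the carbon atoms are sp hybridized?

2

C1: sp2
C2: sp2
C3: sp3
C4: sp3
C5: sp3
C6: sp3
C7: sp3
C8: sp3
C9: sp ✓
C10: sp ✓
C11: sp3
C12: sp2
C9, C10 → 2 sp carbons.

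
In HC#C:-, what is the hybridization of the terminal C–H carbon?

The terminal C–H carbon: 2 σ bonds, plus two π bonds — 2 electron domains, sp.

sp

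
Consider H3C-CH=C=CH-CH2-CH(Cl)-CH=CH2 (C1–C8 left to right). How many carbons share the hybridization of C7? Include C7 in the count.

C7 is sp2 (one π bond).
C1: sp3
C2: sp2 ✓
C3: sp
C4: sp2 ✓
C5: sp3
C6: sp3
C7: sp2 ✓
C8: sp2 ✓
4 carbons are sp2.

4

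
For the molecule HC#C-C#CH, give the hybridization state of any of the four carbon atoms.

sp

Every carbon is part of a C≡C triple bond: two σ regions → sp.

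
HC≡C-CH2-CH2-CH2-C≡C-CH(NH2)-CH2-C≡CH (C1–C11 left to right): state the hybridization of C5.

C5: 4 σ bonds; 4 regions of electron density → sp3.

sp³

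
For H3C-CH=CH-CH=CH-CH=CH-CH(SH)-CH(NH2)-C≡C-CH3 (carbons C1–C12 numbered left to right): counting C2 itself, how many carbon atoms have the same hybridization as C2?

C2 is sp2 (one π bond).
C1: sp3
C2: sp2 ✓
C3: sp2 ✓
C4: sp2 ✓
C5: sp2 ✓
C6: sp2 ✓
C7: sp2 ✓
C8: sp3
C9: sp3
C10: sp
C11: sp
C12: sp3
6 carbons are sp2.

6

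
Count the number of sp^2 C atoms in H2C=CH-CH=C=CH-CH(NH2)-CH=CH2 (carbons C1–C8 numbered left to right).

C1: sp2 ✓
C2: sp2 ✓
C3: sp2 ✓
C4: sp
C5: sp2 ✓
C6: sp3
C7: sp2 ✓
C8: sp2 ✓
C1, C2, C3, C5, C7, C8 → 6 sp2 carbons.

6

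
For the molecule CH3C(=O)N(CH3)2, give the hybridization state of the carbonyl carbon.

sp²

The carbonyl carbon is sp2: 3 σ bonds, plus one π bond, 3 electron-density regions.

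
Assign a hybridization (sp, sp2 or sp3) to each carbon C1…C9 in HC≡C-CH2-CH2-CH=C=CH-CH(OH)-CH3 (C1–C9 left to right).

C1 sp, C2 sp, C3 sp3, C4 sp3, C5 sp2, C6 sp, C7 sp2, C8 sp3, C9 sp3

C1 (2 σ bonds, plus two π bonds) has steric number 2: sp.
C2: 2 σ bonds, plus two π bonds — 2 electron domains, sp.
C3 (4 σ bonds) has steric number 4: sp3.
C4 (4 σ bonds) has steric number 4: sp3.
C5 has 3 σ bonds, plus one π bond: steric number 3 → sp2.
C6: 2 σ bonds, plus two π bonds — 2 electron domains, sp.
C7 (3 σ bonds, plus one π bond) has steric number 3: sp2.
C8 (4 σ bonds) has steric number 4: sp3.
C9 has 4 σ bonds: steric number 4 → sp3.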